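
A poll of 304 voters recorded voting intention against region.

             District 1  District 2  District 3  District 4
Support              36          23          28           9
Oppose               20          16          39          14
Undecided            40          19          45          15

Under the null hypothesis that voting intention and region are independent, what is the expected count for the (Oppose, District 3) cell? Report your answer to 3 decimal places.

32.789

Row total (Oppose) = 89; column total (District 3) = 112; grand total N = 304.
Expected count = (row total × column total) / N = 89 × 112 / 304 = 32.789.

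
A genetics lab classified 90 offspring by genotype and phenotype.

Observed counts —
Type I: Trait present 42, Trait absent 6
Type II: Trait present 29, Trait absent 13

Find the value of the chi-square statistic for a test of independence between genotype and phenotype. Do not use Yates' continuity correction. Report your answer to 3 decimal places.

4.580

Row totals: 48, 42. Column totals: 71, 19. Grand total N = 90.
Expected counts (row total × column total / N):
  Type I, Trait present: 48×71/90 = 37.8667
  Type I, Trait absent: 48×19/90 = 10.1333
  Type II, Trait present: 42×71/90 = 33.1333
  Type II, Trait absent: 42×19/90 = 8.8667
Contributions (O − E)²/E:
  (42 − 37.8667)²/37.8667 = 0.4512
  (6 − 10.1333)²/10.1333 = 1.6859
  (29 − 33.1333)²/33.1333 = 0.5156
  (13 − 8.8667)²/8.8667 = 1.9268
χ² = 0.4512 + 1.6859 + 0.5156 + 1.9268 = 4.580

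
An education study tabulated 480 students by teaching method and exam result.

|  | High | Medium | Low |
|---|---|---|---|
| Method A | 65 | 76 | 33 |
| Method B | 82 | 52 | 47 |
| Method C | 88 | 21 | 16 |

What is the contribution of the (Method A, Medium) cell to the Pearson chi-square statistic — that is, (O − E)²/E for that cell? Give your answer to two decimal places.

Row total (Method A) = 174; column total (Medium) = 149; N = 480.
Expected count E = 174 × 149 / 480 = 54.013.
Contribution = (O − E)²/E = (76 − 54.013)² / 54.013 = 8.95.

8.95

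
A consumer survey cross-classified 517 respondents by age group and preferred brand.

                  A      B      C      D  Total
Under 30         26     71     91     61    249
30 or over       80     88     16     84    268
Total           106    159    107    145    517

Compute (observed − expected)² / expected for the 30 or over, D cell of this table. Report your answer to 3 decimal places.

1.039

Row total (30 or over) = 268; column total (D) = 145; N = 517.
Expected count E = 268 × 145 / 517 = 75.1644.
Contribution = (O − E)²/E = (84 − 75.1644)² / 75.1644 = 1.039.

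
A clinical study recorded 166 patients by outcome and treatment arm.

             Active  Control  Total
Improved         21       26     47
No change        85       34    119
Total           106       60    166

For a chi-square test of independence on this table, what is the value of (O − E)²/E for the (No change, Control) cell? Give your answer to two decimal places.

Row total (No change) = 119; column total (Control) = 60; N = 166.
Expected count E = 119 × 60 / 166 = 43.012.
Contribution = (O − E)²/E = (34 − 43.012)² / 43.012 = 1.89.

1.89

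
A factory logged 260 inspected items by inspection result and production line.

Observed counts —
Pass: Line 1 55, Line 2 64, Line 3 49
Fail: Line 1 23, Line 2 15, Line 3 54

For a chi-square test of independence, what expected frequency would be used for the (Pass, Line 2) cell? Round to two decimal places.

51.05

Row total (Pass) = 168; column total (Line 2) = 79; grand total N = 260.
Expected count = (row total × column total) / N = 168 × 79 / 260 = 51.05.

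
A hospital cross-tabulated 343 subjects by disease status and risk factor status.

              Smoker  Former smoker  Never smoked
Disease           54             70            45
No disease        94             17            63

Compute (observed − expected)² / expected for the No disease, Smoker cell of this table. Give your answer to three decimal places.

Row total (No disease) = 174; column total (Smoker) = 148; N = 343.
Expected count E = 174 × 148 / 343 = 75.0787.
Contribution = (O − E)²/E = (94 − 75.0787)² / 75.0787 = 4.769.

4.769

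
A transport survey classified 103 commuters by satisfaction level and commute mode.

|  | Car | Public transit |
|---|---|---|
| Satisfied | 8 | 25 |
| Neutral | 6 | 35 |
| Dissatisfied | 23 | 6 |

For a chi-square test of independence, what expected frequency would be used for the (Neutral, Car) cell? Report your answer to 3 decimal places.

14.728

Row total (Neutral) = 41; column total (Car) = 37; grand total N = 103.
Expected count = (row total × column total) / N = 41 × 37 / 103 = 14.728.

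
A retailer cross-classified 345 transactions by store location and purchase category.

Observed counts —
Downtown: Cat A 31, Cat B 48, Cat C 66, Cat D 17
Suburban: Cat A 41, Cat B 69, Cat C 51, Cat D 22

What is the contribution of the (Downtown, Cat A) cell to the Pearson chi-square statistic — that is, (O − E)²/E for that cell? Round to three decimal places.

0.233

Row total (Downtown) = 162; column total (Cat A) = 72; N = 345.
Expected count E = 162 × 72 / 345 = 33.8087.
Contribution = (O − E)²/E = (31 − 33.8087)² / 33.8087 = 0.233.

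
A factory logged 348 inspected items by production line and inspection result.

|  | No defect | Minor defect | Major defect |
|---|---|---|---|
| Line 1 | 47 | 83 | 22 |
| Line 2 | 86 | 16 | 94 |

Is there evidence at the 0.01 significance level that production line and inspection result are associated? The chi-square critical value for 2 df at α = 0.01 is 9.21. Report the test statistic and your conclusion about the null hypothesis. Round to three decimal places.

97.464; reject H₀

Row totals: 152, 196. Column totals: 133, 99, 116. Grand total N = 348.
Expected counts (row total × column total / N):
  Line 1, No defect: 152×133/348 = 58.0920
  Line 1, Minor defect: 152×99/348 = 43.2414
  Line 1, Major defect: 152×116/348 = 50.6667
  Line 2, No defect: 196×133/348 = 74.9080
  Line 2, Minor defect: 196×99/348 = 55.7586
  Line 2, Major defect: 196×116/348 = 65.3333
Contributions (O − E)²/E:
  (47 − 58.0920)²/58.0920 = 2.1179
  (83 − 43.2414)²/43.2414 = 36.5563
  (22 − 50.6667)²/50.6667 = 16.2193
  (86 − 74.9080)²/74.9080 = 1.6424
  (16 − 55.7586)²/55.7586 = 28.3498
  (94 − 65.3333)²/65.3333 = 12.5783
χ² = 2.1179 + 36.5563 + 16.2193 + 1.6424 + 28.3498 + 12.5783 = 97.464
df = (2−1)(3−1) = 2. Since 97.464 > 9.21, reject the null hypothesis of independence at α = 0.01.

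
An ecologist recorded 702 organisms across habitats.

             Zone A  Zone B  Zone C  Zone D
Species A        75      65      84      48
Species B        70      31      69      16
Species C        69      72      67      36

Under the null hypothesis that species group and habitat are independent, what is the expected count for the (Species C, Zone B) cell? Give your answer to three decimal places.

58.393

Row total (Species C) = 244; column total (Zone B) = 168; grand total N = 702.
Expected count = (row total × column total) / N = 244 × 168 / 702 = 58.393.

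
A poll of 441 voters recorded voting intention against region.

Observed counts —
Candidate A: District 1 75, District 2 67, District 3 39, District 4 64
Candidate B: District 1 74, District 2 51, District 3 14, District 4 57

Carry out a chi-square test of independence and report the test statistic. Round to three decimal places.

9.041

Row totals: 245, 196. Column totals: 149, 118, 53, 121. Grand total N = 441.
Expected counts (row total × column total / N):
  Candidate A, District 1: 245×149/441 = 82.77778
  Candidate A, District 2: 245×118/441 = 65.55556
  Candidate A, District 3: 245×53/441 = 29.44444
  Candidate A, District 4: 245×121/441 = 67.22222
  Candidate B, District 1: 196×149/441 = 66.22222
  Candidate B, District 2: 196×118/441 = 52.44444
  Candidate B, District 3: 196×53/441 = 23.55556
  Candidate B, District 4: 196×121/441 = 53.77778
Contributions (O − E)²/E:
  (75 − 82.77778)²/82.77778 = 0.7308
  (67 − 65.55556)²/65.55556 = 0.0318
  (39 − 29.44444)²/29.44444 = 3.1011
  (64 − 67.22222)²/67.22222 = 0.1545
  (74 − 66.22222)²/66.22222 = 0.9135
  (51 − 52.44444)²/52.44444 = 0.0398
  (14 − 23.55556)²/23.55556 = 3.8763
  (57 − 53.77778)²/53.77778 = 0.1931
χ² = 0.7308 + 0.0318 + 3.1011 + 0.1545 + 0.9135 + 0.0398 + 3.8763 + 0.1931 = 9.041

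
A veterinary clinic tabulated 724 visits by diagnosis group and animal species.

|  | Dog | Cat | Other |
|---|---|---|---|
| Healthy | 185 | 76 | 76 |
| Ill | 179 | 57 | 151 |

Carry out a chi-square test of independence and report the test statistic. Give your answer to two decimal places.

24.26

Row totals: 337, 387. Column totals: 364, 133, 227. Grand total N = 724.
Expected counts (row total × column total / N):
  Healthy, Dog: 337×364/724 = 169.431
  Healthy, Cat: 337×133/724 = 61.907
  Healthy, Other: 337×227/724 = 105.662
  Ill, Dog: 387×364/724 = 194.569
  Ill, Cat: 387×133/724 = 71.093
  Ill, Other: 387×227/724 = 121.338
Contributions (O − E)²/E:
  (185 − 169.431)²/169.431 = 1.4306
  (76 − 61.907)²/61.907 = 3.2082
  (76 − 105.662)²/105.662 = 8.3269
  (179 − 194.569)²/194.569 = 1.2458
  (57 − 71.093)²/71.093 = 2.7937
  (151 − 121.338)²/121.338 = 7.2511
χ² = 1.4306 + 3.2082 + 8.3269 + 1.2458 + 2.7937 + 7.2511 = 24.26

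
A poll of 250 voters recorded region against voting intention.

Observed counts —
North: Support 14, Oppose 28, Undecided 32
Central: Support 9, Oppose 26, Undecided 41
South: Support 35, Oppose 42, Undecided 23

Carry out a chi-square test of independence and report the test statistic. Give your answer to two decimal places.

22.92

Row totals: 74, 76, 100. Column totals: 58, 96, 96. Grand total N = 250.
Expected counts (row total × column total / N):
  North, Support: 74×58/250 = 17.168
  North, Oppose: 74×96/250 = 28.416
  North, Undecided: 74×96/250 = 28.416
  Central, Support: 76×58/250 = 17.632
  Central, Oppose: 76×96/250 = 29.184
  Central, Undecided: 76×96/250 = 29.184
  South, Support: 100×58/250 = 23.200
  South, Oppose: 100×96/250 = 38.400
  South, Undecided: 100×96/250 = 38.400
Contributions (O − E)²/E:
  (14 − 17.168)²/17.168 = 0.5846
  (28 − 28.416)²/28.416 = 0.0061
  (32 − 28.416)²/28.416 = 0.4520
  (9 − 17.632)²/17.632 = 4.2259
  (26 − 29.184)²/29.184 = 0.3474
  (41 − 29.184)²/29.184 = 4.7841
  (35 − 23.200)²/23.200 = 6.0017
  (42 − 38.400)²/38.400 = 0.3375
  (23 − 38.400)²/38.400 = 6.1760
χ² = 0.5846 + 0.0061 + 0.4520 + 4.2259 + 0.3474 + 4.7841 + 6.0017 + 0.3375 + 6.1760 = 22.92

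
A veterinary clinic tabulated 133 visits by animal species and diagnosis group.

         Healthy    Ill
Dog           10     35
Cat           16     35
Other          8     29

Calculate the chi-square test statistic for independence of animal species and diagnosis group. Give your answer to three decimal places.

1.471

Row totals: 45, 51, 37. Column totals: 34, 99. Grand total N = 133.
Expected counts (row total × column total / N):
  Dog, Healthy: 45×34/133 = 11.5038
  Dog, Ill: 45×99/133 = 33.4962
  Cat, Healthy: 51×34/133 = 13.0376
  Cat, Ill: 51×99/133 = 37.9624
  Other, Healthy: 37×34/133 = 9.4586
  Other, Ill: 37×99/133 = 27.5414
Contributions (O − E)²/E:
  (10 − 11.5038)²/11.5038 = 0.1966
  (35 − 33.4962)²/33.4962 = 0.0675
  (16 − 13.0376)²/13.0376 = 0.6731
  (35 − 37.9624)²/37.9624 = 0.2312
  (8 − 9.4586)²/9.4586 = 0.2249
  (29 − 27.5414)²/27.5414 = 0.0772
χ² = 0.1966 + 0.0675 + 0.6731 + 0.2312 + 0.2249 + 0.0772 = 1.471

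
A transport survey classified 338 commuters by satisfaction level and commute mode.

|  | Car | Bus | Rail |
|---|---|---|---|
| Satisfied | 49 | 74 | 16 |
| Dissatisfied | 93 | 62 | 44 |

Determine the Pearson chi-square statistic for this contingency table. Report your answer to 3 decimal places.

Row totals: 139, 199. Column totals: 142, 136, 60. Grand total N = 338.
Expected counts (row total × column total / N):
  Satisfied, Car: 139×142/338 = 58.3964
  Satisfied, Bus: 139×136/338 = 55.9290
  Satisfied, Rail: 139×60/338 = 24.6746
  Dissatisfied, Car: 199×142/338 = 83.6036
  Dissatisfied, Bus: 199×136/338 = 80.0710
  Dissatisfied, Rail: 199×60/338 = 35.3254
Contributions (O − E)²/E:
  (49 − 58.3964)²/58.3964 = 1.5119
  (74 − 55.9290)²/55.9290 = 5.8388
  (16 − 24.6746)²/24.6746 = 3.0496
  (93 − 83.6036)²/83.6036 = 1.0561
  (62 − 80.0710)²/80.0710 = 4.0784
  (44 − 35.3254)²/35.3254 = 2.1302
χ² = 1.5119 + 5.8388 + 3.0496 + 1.0561 + 4.0784 + 2.1302 = 17.665

17.665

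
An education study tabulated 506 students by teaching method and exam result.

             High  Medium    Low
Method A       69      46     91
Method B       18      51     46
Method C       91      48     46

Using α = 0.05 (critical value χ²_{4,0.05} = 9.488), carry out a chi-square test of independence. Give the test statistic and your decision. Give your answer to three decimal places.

46.840; reject H₀

Row totals: 206, 115, 185. Column totals: 178, 145, 183. Grand total N = 506.
Expected counts (row total × column total / N):
  Method A, High: 206×178/506 = 72.46640
  Method A, Medium: 206×145/506 = 59.03162
  Method A, Low: 206×183/506 = 74.50198
  Method B, High: 115×178/506 = 40.45455
  Method B, Medium: 115×145/506 = 32.95455
  Method B, Low: 115×183/506 = 41.59091
  Method C, High: 185×178/506 = 65.07905
  Method C, Medium: 185×145/506 = 53.01383
  Method C, Low: 185×183/506 = 66.90711
Contributions (O − E)²/E:
  (69 − 72.46640)²/72.46640 = 0.1658
  (46 − 59.03162)²/59.03162 = 2.8768
  (91 − 74.50198)²/74.50198 = 3.6534
  (18 − 40.45455)²/40.45455 = 12.4635
  (51 − 32.95455)²/32.95455 = 9.8814
  (46 − 41.59091)²/41.59091 = 0.4674
  (91 − 65.07905)²/65.07905 = 10.3243
  (48 − 53.01383)²/53.01383 = 0.4742
  (46 − 66.90711)²/66.90711 = 6.5330
χ² = 0.1658 + 2.8768 + 3.6534 + 12.4635 + 9.8814 + 0.4674 + 10.3243 + 0.4742 + 6.5330 = 46.840
df = (3−1)(3−1) = 4. Since 46.840 > 9.488, reject the null hypothesis of independence at α = 0.05.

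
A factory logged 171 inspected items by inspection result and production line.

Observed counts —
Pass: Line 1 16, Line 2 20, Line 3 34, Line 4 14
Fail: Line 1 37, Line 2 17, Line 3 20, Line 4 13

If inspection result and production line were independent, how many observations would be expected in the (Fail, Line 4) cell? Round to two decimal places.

13.74

Row total (Fail) = 87; column total (Line 4) = 27; grand total N = 171.
Expected count = (row total × column total) / N = 87 × 27 / 171 = 13.74.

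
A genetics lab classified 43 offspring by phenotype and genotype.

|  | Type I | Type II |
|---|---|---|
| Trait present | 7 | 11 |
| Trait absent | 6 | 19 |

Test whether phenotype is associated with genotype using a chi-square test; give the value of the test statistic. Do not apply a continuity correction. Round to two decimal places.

Row totals: 18, 25. Column totals: 13, 30. Grand total N = 43.
Expected counts (row total × column total / N):
  Trait present, Type I: 18×13/43 = 5.442
  Trait present, Type II: 18×30/43 = 12.558
  Trait absent, Type I: 25×13/43 = 7.558
  Trait absent, Type II: 25×30/43 = 17.442
Contributions (O − E)²/E:
  (7 − 5.442)²/5.442 = 0.4460
  (11 − 12.558)²/12.558 = 0.1933
  (6 − 7.558)²/7.558 = 0.3212
  (19 − 17.442)²/17.442 = 0.1392
χ² = 0.4460 + 0.1933 + 0.3212 + 0.1392 = 1.10

1.10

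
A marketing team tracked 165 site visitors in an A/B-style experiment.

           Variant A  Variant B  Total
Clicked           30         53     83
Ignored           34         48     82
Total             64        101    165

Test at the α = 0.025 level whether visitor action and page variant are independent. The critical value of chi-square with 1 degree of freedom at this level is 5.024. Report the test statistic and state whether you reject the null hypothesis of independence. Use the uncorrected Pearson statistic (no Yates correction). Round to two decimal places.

0.49; fail to reject H₀

Grand total N = 165.
Expected counts (row total × column total / N):
  Clicked, Variant A: 83×64/165 = 32.194
  Clicked, Variant B: 83×101/165 = 50.806
  Ignored, Variant A: 82×64/165 = 31.806
  Ignored, Variant B: 82×101/165 = 50.194
Contributions (O − E)²/E:
  (30 − 32.194)²/32.194 = 0.1495
  (53 − 50.806)²/50.806 = 0.0947
  (34 − 31.806)²/31.806 = 0.1513
  (48 − 50.194)²/50.194 = 0.0959
χ² = 0.1495 + 0.0947 + 0.1513 + 0.0959 = 0.49
df = (2−1)(2−1) = 1. Since 0.49 < 5.024, fail to reject the null hypothesis of independence at α = 0.025.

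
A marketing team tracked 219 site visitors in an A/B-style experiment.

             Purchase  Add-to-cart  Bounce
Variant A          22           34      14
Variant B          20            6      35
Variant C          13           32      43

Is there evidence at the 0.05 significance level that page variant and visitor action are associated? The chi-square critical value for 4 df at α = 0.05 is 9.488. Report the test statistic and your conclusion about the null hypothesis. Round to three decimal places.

34.194; reject H₀

Row totals: 70, 61, 88. Column totals: 55, 72, 92. Grand total N = 219.
Expected counts (row total × column total / N):
  Variant A, Purchase: 70×55/219 = 17.5799
  Variant A, Add-to-cart: 70×72/219 = 23.0137
  Variant A, Bounce: 70×92/219 = 29.4064
  Variant B, Purchase: 61×55/219 = 15.3196
  Variant B, Add-to-cart: 61×72/219 = 20.0548
  Variant B, Bounce: 61×92/219 = 25.6256
  Variant C, Purchase: 88×55/219 = 22.1005
  Variant C, Add-to-cart: 88×72/219 = 28.9315
  Variant C, Bounce: 88×92/219 = 36.9680
Contributions (O − E)²/E:
  (22 − 17.5799)²/17.5799 = 1.1113
  (34 − 23.0137)²/23.0137 = 5.2446
  (14 − 29.4064)²/29.4064 = 8.0716
  (20 − 15.3196)²/15.3196 = 1.4299
  (6 − 20.0548)²/20.0548 = 9.8499
  (35 − 25.6256)²/25.6256 = 3.4294
  (13 − 22.1005)²/22.1005 = 3.7474
  (32 − 28.9315)²/28.9315 = 0.3254
  (43 − 36.9680)²/36.9680 = 0.9842
χ² = 1.1113 + 5.2446 + 8.0716 + 1.4299 + 9.8499 + 3.4294 + 3.7474 + 0.3254 + 0.9842 = 34.194
df = (3−1)(3−1) = 4. Since 34.194 > 9.488, reject the null hypothesis of independence at α = 0.05.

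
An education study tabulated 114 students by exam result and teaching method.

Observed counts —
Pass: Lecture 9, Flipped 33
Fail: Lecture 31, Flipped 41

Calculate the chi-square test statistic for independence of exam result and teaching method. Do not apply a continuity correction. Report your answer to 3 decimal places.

Row totals: 42, 72. Column totals: 40, 74. Grand total N = 114.
Expected counts (row total × column total / N):
  Pass, Lecture: 42×40/114 = 14.7368
  Pass, Flipped: 42×74/114 = 27.2632
  Fail, Lecture: 72×40/114 = 25.2632
  Fail, Flipped: 72×74/114 = 46.7368
Contributions (O − E)²/E:
  (9 − 14.7368)²/14.7368 = 2.2332
  (33 − 27.2632)²/27.2632 = 1.2072
  (31 − 25.2632)²/25.2632 = 1.3027
  (41 − 46.7368)²/46.7368 = 0.7042
χ² = 2.2332 + 1.2072 + 1.3027 + 0.7042 = 5.447

5.447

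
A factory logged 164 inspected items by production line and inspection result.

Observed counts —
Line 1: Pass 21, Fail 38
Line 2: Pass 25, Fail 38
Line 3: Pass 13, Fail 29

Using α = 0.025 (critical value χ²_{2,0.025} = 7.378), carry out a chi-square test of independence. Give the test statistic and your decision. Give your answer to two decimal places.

0.84; fail to reject H₀

Row totals: 59, 63, 42. Column totals: 59, 105. Grand total N = 164.
Expected counts (row total × column total / N):
  Line 1, Pass: 59×59/164 = 21.226
  Line 1, Fail: 59×105/164 = 37.774
  Line 2, Pass: 63×59/164 = 22.665
  Line 2, Fail: 63×105/164 = 40.335
  Line 3, Pass: 42×59/164 = 15.110
  Line 3, Fail: 42×105/164 = 26.890
Contributions (O − E)²/E:
  (21 − 21.226)²/21.226 = 0.0024
  (38 − 37.774)²/37.774 = 0.0014
  (25 − 22.665)²/22.665 = 0.2406
  (38 − 40.335)²/40.335 = 0.1352
  (13 − 15.110)²/15.110 = 0.2946
  (29 − 26.890)²/26.890 = 0.1656
χ² = 0.0024 + 0.0014 + 0.2406 + 0.1352 + 0.2946 + 0.1656 = 0.84
df = (3−1)(2−1) = 2. Since 0.84 < 7.378, fail to reject the null hypothesis of independence at α = 0.025.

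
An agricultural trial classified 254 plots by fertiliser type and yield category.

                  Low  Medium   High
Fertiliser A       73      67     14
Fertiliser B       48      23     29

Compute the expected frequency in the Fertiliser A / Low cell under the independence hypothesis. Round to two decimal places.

Row total (Fertiliser A) = 154; column total (Low) = 121; grand total N = 254.
Expected count = (row total × column total) / N = 154 × 121 / 254 = 73.36.

73.36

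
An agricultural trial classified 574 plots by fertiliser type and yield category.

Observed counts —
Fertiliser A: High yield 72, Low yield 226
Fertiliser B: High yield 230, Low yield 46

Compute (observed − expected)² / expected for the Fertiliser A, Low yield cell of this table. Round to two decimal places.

Row total (Fertiliser A) = 298; column total (Low yield) = 272; N = 574.
Expected count E = 298 × 272 / 574 = 141.213.
Contribution = (O − E)²/E = (226 − 141.213)² / 141.213 = 50.91.

50.91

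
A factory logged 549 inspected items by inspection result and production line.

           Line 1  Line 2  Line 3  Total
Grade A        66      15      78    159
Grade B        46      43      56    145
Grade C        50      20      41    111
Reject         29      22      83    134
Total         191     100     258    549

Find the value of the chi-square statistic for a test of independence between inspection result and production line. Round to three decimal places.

Grand total N = 549.
Expected counts (row total × column total / N):
  Grade A, Line 1: 159×191/549 = 55.3169
  Grade A, Line 2: 159×100/549 = 28.9617
  Grade A, Line 3: 159×258/549 = 74.7213
  Grade B, Line 1: 145×191/549 = 50.4463
  Grade B, Line 2: 145×100/549 = 26.4117
  Grade B, Line 3: 145×258/549 = 68.1421
  Grade C, Line 1: 111×191/549 = 38.6175
  Grade C, Line 2: 111×100/549 = 20.2186
  Grade C, Line 3: 111×258/549 = 52.1639
  Reject, Line 1: 134×191/549 = 46.6193
  Reject, Line 2: 134×100/549 = 24.4080
  Reject, Line 3: 134×258/549 = 62.9727
Contributions (O − E)²/E:
  (66 − 55.3169)²/55.3169 = 2.0632
  (15 − 28.9617)²/28.9617 = 6.7306
  (78 − 74.7213)²/74.7213 = 0.1439
  (46 − 50.4463)²/50.4463 = 0.3919
  (43 − 26.4117)²/26.4117 = 10.4186
  (56 − 68.1421)²/68.1421 = 2.1636
  (50 − 38.6175)²/38.6175 = 3.3550
  (20 − 20.2186)²/20.2186 = 0.0024
  (41 − 52.1639)²/52.1639 = 2.3893
  (29 − 46.6193)²/46.6193 = 6.6590
  (22 − 24.4080)²/24.4080 = 0.2376
  (83 − 62.9727)²/62.9727 = 6.3693
χ² = 2.0632 + 6.7306 + 0.1439 + 0.3919 + 10.4186 + 2.1636 + 3.3550 + 0.0024 + 2.3893 + 6.6590 + 0.2376 + 6.3693 = 40.924

40.924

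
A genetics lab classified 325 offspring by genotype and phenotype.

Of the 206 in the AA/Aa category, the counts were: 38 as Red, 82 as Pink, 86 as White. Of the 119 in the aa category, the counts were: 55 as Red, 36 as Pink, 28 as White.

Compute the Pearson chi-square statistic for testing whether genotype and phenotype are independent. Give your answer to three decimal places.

Row totals: 206, 119. Column totals: 93, 118, 114. Grand total N = 325.
Expected counts (row total × column total / N):
  AA/Aa, Red: 206×93/325 = 58.9477
  AA/Aa, Pink: 206×118/325 = 74.7938
  AA/Aa, White: 206×114/325 = 72.2585
  aa, Red: 119×93/325 = 34.0523
  aa, Pink: 119×118/325 = 43.2062
  aa, White: 119×114/325 = 41.7415
Contributions (O − E)²/E:
  (38 − 58.9477)²/58.9477 = 7.4440
  (82 − 74.7938)²/74.7938 = 0.6943
  (86 − 72.2585)²/72.2585 = 2.6132
  (55 − 34.0523)²/34.0523 = 12.8862
  (36 − 43.2062)²/43.2062 = 1.2019
  (28 − 41.7415)²/41.7415 = 4.5238
χ² = 7.4440 + 0.6943 + 2.6132 + 12.8862 + 1.2019 + 4.5238 = 29.363

29.363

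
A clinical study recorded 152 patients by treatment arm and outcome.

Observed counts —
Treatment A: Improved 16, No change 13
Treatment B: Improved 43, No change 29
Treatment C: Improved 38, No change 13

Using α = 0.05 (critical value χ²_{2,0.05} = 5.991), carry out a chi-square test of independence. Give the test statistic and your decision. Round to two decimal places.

3.99; fail to reject H₀

Row totals: 29, 72, 51. Column totals: 97, 55. Grand total N = 152.
Expected counts (row total × column total / N):
  Treatment A, Improved: 29×97/152 = 18.507
  Treatment A, No change: 29×55/152 = 10.493
  Treatment B, Improved: 72×97/152 = 45.947
  Treatment B, No change: 72×55/152 = 26.053
  Treatment C, Improved: 51×97/152 = 32.546
  Treatment C, No change: 51×55/152 = 18.454
Contributions (O − E)²/E:
  (16 − 18.507)²/18.507 = 0.3396
  (13 − 10.493)²/10.493 = 0.5990
  (43 − 45.947)²/45.947 = 0.1890
  (29 − 26.053)²/26.053 = 0.3334
  (38 − 32.546)²/32.546 = 0.9140
  (13 − 18.454)²/18.454 = 1.6119
χ² = 0.3396 + 0.5990 + 0.1890 + 0.3334 + 0.9140 + 1.6119 = 3.99
df = (3−1)(2−1) = 2. Since 3.99 < 5.991, fail to reject the null hypothesis of independence at α = 0.05.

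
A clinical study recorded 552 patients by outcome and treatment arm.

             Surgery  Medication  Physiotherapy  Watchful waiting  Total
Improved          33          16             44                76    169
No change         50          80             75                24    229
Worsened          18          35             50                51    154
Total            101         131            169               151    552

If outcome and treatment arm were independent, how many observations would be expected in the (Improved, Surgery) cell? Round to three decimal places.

30.922

Row total (Improved) = 169; column total (Surgery) = 101; grand total N = 552.
Expected count = (row total × column total) / N = 169 × 101 / 552 = 30.922.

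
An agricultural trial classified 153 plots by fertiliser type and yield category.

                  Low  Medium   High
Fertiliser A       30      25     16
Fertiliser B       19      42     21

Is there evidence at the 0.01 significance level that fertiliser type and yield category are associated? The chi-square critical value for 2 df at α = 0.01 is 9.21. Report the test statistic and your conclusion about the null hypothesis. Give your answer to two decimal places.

6.70; fail to reject H₀

Row totals: 71, 82. Column totals: 49, 67, 37. Grand total N = 153.
Expected counts (row total × column total / N):
  Fertiliser A, Low: 71×49/153 = 22.739
  Fertiliser A, Medium: 71×67/153 = 31.092
  Fertiliser A, High: 71×37/153 = 17.170
  Fertiliser B, Low: 82×49/153 = 26.261
  Fertiliser B, Medium: 82×67/153 = 35.908
  Fertiliser B, High: 82×37/153 = 19.830
Contributions (O − E)²/E:
  (30 − 22.739)²/22.739 = 2.3186
  (25 − 31.092)²/31.092 = 1.1936
  (16 − 17.170)²/17.170 = 0.0797
  (19 − 26.261)²/26.261 = 2.0076
  (42 − 35.908)²/35.908 = 1.0335
  (21 − 19.830)²/19.830 = 0.0690
χ² = 2.3186 + 1.1936 + 0.0797 + 2.0076 + 1.0335 + 0.0690 = 6.70
df = (2−1)(3−1) = 2. Since 6.70 < 9.21, fail to reject the null hypothesis of independence at α = 0.01.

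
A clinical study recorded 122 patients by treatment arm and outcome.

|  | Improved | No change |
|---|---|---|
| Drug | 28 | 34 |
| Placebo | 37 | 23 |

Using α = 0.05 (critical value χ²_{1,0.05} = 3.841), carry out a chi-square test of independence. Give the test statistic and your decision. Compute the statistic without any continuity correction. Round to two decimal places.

3.34; fail to reject H₀

Row totals: 62, 60. Column totals: 65, 57. Grand total N = 122.
Expected counts (row total × column total / N):
  Drug, Improved: 62×65/122 = 33.033
  Drug, No change: 62×57/122 = 28.967
  Placebo, Improved: 60×65/122 = 31.967
  Placebo, No change: 60×57/122 = 28.033
Contributions (O − E)²/E:
  (28 − 33.033)²/33.033 = 0.7668
  (34 − 28.967)²/28.967 = 0.8745
  (37 − 31.967)²/31.967 = 0.7924
  (23 − 28.033)²/28.033 = 0.9036
χ² = 0.7668 + 0.8745 + 0.7924 + 0.9036 = 3.34
df = (2−1)(2−1) = 1. Since 3.34 < 3.841, fail to reject the null hypothesis of independence at α = 0.05.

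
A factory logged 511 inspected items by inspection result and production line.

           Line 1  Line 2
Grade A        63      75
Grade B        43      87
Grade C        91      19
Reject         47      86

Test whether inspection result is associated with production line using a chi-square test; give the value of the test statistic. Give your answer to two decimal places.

73.61

Row totals: 138, 130, 110, 133. Column totals: 244, 267. Grand total N = 511.
Expected counts (row total × column total / N):
  Grade A, Line 1: 138×244/511 = 65.8943
  Grade A, Line 2: 138×267/511 = 72.1057
  Grade B, Line 1: 130×244/511 = 62.0744
  Grade B, Line 2: 130×267/511 = 67.9256
  Grade C, Line 1: 110×244/511 = 52.5245
  Grade C, Line 2: 110×267/511 = 57.4755
  Reject, Line 1: 133×244/511 = 63.5068
  Reject, Line 2: 133×267/511 = 69.4932
Contributions (O − E)²/E:
  (63 − 65.8943)²/65.8943 = 0.1271
  (75 − 72.1057)²/72.1057 = 0.1162
  (43 − 62.0744)²/62.0744 = 5.8612
  (87 − 67.9256)²/67.9256 = 5.3563
  (91 − 52.5245)²/52.5245 = 28.1843
  (19 − 57.4755)²/57.4755 = 25.7564
  (47 − 63.5068)²/63.5068 = 4.2905
  (86 − 69.4932)²/69.4932 = 3.9209
χ² = 0.1271 + 0.1162 + 5.8612 + 5.3563 + 28.1843 + 25.7564 + 4.2905 + 3.9209 = 73.61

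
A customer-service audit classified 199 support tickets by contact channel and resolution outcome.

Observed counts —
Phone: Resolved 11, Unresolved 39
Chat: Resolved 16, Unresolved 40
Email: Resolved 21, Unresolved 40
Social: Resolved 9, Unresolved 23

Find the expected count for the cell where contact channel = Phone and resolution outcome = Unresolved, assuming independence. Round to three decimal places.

35.678

Row total (Phone) = 50; column total (Unresolved) = 142; grand total N = 199.
Expected count = (row total × column total) / N = 50 × 142 / 199 = 35.678.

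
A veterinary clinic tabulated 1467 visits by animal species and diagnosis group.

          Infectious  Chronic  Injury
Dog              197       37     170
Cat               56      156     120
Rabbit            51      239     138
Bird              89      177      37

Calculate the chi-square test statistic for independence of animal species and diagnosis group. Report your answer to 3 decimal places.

319.547

Row totals: 404, 332, 428, 303. Column totals: 393, 609, 465. Grand total N = 1467.
Expected counts (row total × column total / N):
  Dog, Infectious: 404×393/1467 = 108.2290
  Dog, Chronic: 404×609/1467 = 167.7137
  Dog, Injury: 404×465/1467 = 128.0573
  Cat, Infectious: 332×393/1467 = 88.9407
  Cat, Chronic: 332×609/1467 = 137.8241
  Cat, Injury: 332×465/1467 = 105.2352
  Rabbit, Infectious: 428×393/1467 = 114.6585
  Rabbit, Chronic: 428×609/1467 = 177.6769
  Rabbit, Injury: 428×465/1467 = 135.6646
  Bird, Infectious: 303×393/1467 = 81.1718
  Bird, Chronic: 303×609/1467 = 125.7853
  Bird, Injury: 303×465/1467 = 96.0429
Contributions (O − E)²/E:
  (197 − 108.2290)²/108.2290 = 72.8113
  (37 − 167.7137)²/167.7137 = 101.8764
  (170 − 128.0573)²/128.0573 = 13.7375
  (56 − 88.9407)²/88.9407 = 12.2001
  (156 − 137.8241)²/137.8241 = 2.3970
  (120 − 105.2352)²/105.2352 = 2.0715
  (51 − 114.6585)²/114.6585 = 35.3433
  (239 − 177.6769)²/177.6769 = 21.1649
  (138 − 135.6646)²/135.6646 = 0.0402
  (89 − 81.1718)²/81.1718 = 0.7550
  (177 − 125.7853)²/125.7853 = 20.8526
  (37 − 96.0429)²/96.0429 = 36.2969
χ² = 72.8113 + 101.8764 + 13.7375 + 12.2001 + 2.3970 + 2.0715 + 35.3433 + 21.1649 + 0.0402 + 0.7550 + 20.8526 + 36.2969 = 319.547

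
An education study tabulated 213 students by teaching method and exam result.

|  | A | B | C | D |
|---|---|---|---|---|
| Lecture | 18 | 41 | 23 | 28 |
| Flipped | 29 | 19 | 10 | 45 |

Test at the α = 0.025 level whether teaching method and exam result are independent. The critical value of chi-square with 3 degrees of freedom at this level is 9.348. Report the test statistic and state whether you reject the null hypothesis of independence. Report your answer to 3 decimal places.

19.512; reject H₀

Row totals: 110, 103. Column totals: 47, 60, 33, 73. Grand total N = 213.
Expected counts (row total × column total / N):
  Lecture, A: 110×47/213 = 24.2723
  Lecture, B: 110×60/213 = 30.9859
  Lecture, C: 110×33/213 = 17.0423
  Lecture, D: 110×73/213 = 37.6995
  Flipped, A: 103×47/213 = 22.7277
  Flipped, B: 103×60/213 = 29.0141
  Flipped, C: 103×33/213 = 15.9577
  Flipped, D: 103×73/213 = 35.3005
Contributions (O − E)²/E:
  (18 − 24.2723)²/24.2723 = 1.6208
  (41 − 30.9859)²/30.9859 = 3.2364
  (23 − 17.0423)²/17.0423 = 2.0827
  (28 − 37.6995)²/37.6995 = 2.4955
  (29 − 22.7277)²/22.7277 = 1.7310
  (19 − 29.0141)²/29.0141 = 3.4563
  (10 − 15.9577)²/15.9577 = 2.2243
  (45 − 35.3005)²/35.3005 = 2.6651
χ² = 1.6208 + 3.2364 + 2.0827 + 2.4955 + 1.7310 + 3.4563 + 2.2243 + 2.6651 = 19.512
df = (2−1)(4−1) = 3. Since 19.512 > 9.348, reject the null hypothesis of independence at α = 0.025.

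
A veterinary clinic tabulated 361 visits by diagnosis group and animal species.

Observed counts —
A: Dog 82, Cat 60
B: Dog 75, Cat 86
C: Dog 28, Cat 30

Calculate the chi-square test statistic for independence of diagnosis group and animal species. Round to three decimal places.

Row totals: 142, 161, 58. Column totals: 185, 176. Grand total N = 361.
Expected counts (row total × column total / N):
  A, Dog: 142×185/361 = 72.7701
  A, Cat: 142×176/361 = 69.2299
  B, Dog: 161×185/361 = 82.5069
  B, Cat: 161×176/361 = 78.4931
  C, Dog: 58×185/361 = 29.7230
  C, Cat: 58×176/361 = 28.2770
Contributions (O − E)²/E:
  (82 − 72.7701)²/72.7701 = 1.1707
  (60 − 69.2299)²/69.2299 = 1.2306
  (75 − 82.5069)²/82.5069 = 0.6830
  (86 − 78.4931)²/78.4931 = 0.7179
  (28 − 29.7230)²/29.7230 = 0.0999
  (30 − 28.2770)²/28.2770 = 0.1050
χ² = 1.1707 + 1.2306 + 0.6830 + 0.7179 + 0.0999 + 0.1050 = 4.007

4.007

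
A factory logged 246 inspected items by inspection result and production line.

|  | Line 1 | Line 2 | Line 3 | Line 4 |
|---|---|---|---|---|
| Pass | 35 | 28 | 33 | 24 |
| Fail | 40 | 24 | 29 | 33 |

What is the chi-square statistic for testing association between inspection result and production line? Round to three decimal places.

2.175

Row totals: 120, 126. Column totals: 75, 52, 62, 57. Grand total N = 246.
Expected counts (row total × column total / N):
  Pass, Line 1: 120×75/246 = 36.5854
  Pass, Line 2: 120×52/246 = 25.3659
  Pass, Line 3: 120×62/246 = 30.2439
  Pass, Line 4: 120×57/246 = 27.8049
  Fail, Line 1: 126×75/246 = 38.4146
  Fail, Line 2: 126×52/246 = 26.6341
  Fail, Line 3: 126×62/246 = 31.7561
  Fail, Line 4: 126×57/246 = 29.1951
Contributions (O − E)²/E:
  (35 − 36.5854)²/36.5854 = 0.0687
  (28 − 25.3659)²/25.3659 = 0.2735
  (33 − 30.2439)²/30.2439 = 0.2512
  (24 − 27.8049)²/27.8049 = 0.5207
  (40 − 38.4146)²/38.4146 = 0.0654
  (24 − 26.6341)²/26.6341 = 0.2605
  (29 − 31.7561)²/31.7561 = 0.2392
  (33 − 29.1951)²/29.1951 = 0.4959
χ² = 0.0687 + 0.2735 + 0.2512 + 0.5207 + 0.0654 + 0.2605 + 0.2392 + 0.4959 = 2.175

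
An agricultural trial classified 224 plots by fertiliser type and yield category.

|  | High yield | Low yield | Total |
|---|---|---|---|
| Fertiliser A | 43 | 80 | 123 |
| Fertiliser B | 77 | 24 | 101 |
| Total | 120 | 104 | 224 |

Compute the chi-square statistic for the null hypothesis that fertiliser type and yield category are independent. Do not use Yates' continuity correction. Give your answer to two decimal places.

37.99

Grand total N = 224.
Expected counts (row total × column total / N):
  Fertiliser A, High yield: 123×120/224 = 65.893
  Fertiliser A, Low yield: 123×104/224 = 57.107
  Fertiliser B, High yield: 101×120/224 = 54.107
  Fertiliser B, Low yield: 101×104/224 = 46.893
Contributions (O − E)²/E:
  (43 − 65.893)²/65.893 = 7.9536
  (80 − 57.107)²/57.107 = 9.1773
  (77 − 54.107)²/54.107 = 9.6862
  (24 − 46.893)²/46.893 = 11.1763
χ² = 7.9536 + 9.1773 + 9.6862 + 11.1763 = 37.99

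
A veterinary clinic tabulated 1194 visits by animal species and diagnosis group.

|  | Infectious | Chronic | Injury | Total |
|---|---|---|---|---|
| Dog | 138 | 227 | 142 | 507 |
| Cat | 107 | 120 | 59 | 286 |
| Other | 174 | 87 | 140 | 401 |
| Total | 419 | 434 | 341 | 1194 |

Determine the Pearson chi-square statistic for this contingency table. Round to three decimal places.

Grand total N = 1194.
Expected counts (row total × column total / N):
  Dog, Infectious: 507×419/1194 = 177.9171
  Dog, Chronic: 507×434/1194 = 184.2864
  Dog, Injury: 507×341/1194 = 144.7965
  Cat, Infectious: 286×419/1194 = 100.3635
  Cat, Chronic: 286×434/1194 = 103.9564
  Cat, Injury: 286×341/1194 = 81.6801
  Other, Infectious: 401×419/1194 = 140.7194
  Other, Chronic: 401×434/1194 = 145.7571
  Other, Injury: 401×341/1194 = 114.5235
Contributions (O − E)²/E:
  (138 − 177.9171)²/177.9171 = 8.9557
  (227 − 184.2864)²/184.2864 = 9.9001
  (142 − 144.7965)²/144.7965 = 0.0540
  (107 − 100.3635)²/100.3635 = 0.4388
  (120 − 103.9564)²/103.9564 = 2.4760
  (59 − 81.6801)²/81.6801 = 6.2976
  (174 − 140.7194)²/140.7194 = 7.8710
  (87 − 145.7571)²/145.7571 = 23.6860
  (140 − 114.5235)²/114.5235 = 5.6674
χ² = 8.9557 + 9.9001 + 0.0540 + 0.4388 + 2.4760 + 6.2976 + 7.8710 + 23.6860 + 5.6674 = 65.347

65.347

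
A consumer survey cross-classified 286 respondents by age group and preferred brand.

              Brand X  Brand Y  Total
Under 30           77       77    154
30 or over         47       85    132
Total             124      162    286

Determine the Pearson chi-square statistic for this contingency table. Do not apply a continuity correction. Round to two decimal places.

6.00

Grand total N = 286.
Expected counts (row total × column total / N):
  Under 30, Brand X: 154×124/286 = 66.769
  Under 30, Brand Y: 154×162/286 = 87.231
  30 or over, Brand X: 132×124/286 = 57.231
  30 or over, Brand Y: 132×162/286 = 74.769
Contributions (O − E)²/E:
  (77 − 66.769)²/66.769 = 1.5677
  (77 − 87.231)²/87.231 = 1.2000
  (47 − 57.231)²/57.231 = 1.8290
  (85 − 74.769)²/74.769 = 1.4000
χ² = 1.5677 + 1.2000 + 1.8290 + 1.4000 = 6.00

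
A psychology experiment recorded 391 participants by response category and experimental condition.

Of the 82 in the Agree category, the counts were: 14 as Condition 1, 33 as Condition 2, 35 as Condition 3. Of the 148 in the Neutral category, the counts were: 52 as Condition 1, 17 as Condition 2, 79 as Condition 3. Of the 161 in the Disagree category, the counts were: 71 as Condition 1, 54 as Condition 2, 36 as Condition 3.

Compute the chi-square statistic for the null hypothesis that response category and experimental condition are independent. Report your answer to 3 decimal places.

52.535

Row totals: 82, 148, 161. Column totals: 137, 104, 150. Grand total N = 391.
Expected counts (row total × column total / N):
  Agree, Condition 1: 82×137/391 = 28.7315
  Agree, Condition 2: 82×104/391 = 21.8107
  Agree, Condition 3: 82×150/391 = 31.4578
  Neutral, Condition 1: 148×137/391 = 51.8568
  Neutral, Condition 2: 148×104/391 = 39.3657
  Neutral, Condition 3: 148×150/391 = 56.7775
  Disagree, Condition 1: 161×137/391 = 56.4118
  Disagree, Condition 2: 161×104/391 = 42.8235
  Disagree, Condition 3: 161×150/391 = 61.7647
Contributions (O − E)²/E:
  (14 − 28.7315)²/28.7315 = 7.5533
  (33 − 21.8107)²/21.8107 = 5.7403
  (35 − 31.4578)²/31.4578 = 0.3989
  (52 − 51.8568)²/51.8568 = 0.0004
  (17 − 39.3657)²/39.3657 = 12.7071
  (79 − 56.7775)²/56.7775 = 8.6978
  (71 − 56.4118)²/56.4118 = 3.7725
  (54 − 42.8235)²/42.8235 = 2.9170
  (36 − 61.7647)²/61.7647 = 10.7476
χ² = 7.5533 + 5.7403 + 0.3989 + 0.0004 + 12.7071 + 8.6978 + 3.7725 + 2.9170 + 10.7476 = 52.535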